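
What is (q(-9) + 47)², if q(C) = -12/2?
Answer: 1681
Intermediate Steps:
q(C) = -6 (q(C) = -12*½ = -6)
(q(-9) + 47)² = (-6 + 47)² = 41² = 1681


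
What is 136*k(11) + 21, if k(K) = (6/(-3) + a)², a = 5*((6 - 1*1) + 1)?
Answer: 106645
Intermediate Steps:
a = 30 (a = 5*((6 - 1) + 1) = 5*(5 + 1) = 5*6 = 30)
k(K) = 784 (k(K) = (6/(-3) + 30)² = (6*(-⅓) + 30)² = (-2 + 30)² = 28² = 784)
136*k(11) + 21 = 136*784 + 21 = 106624 + 21 = 106645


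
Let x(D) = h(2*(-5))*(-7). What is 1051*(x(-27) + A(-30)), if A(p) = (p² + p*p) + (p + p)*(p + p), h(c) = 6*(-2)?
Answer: 5763684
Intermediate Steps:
h(c) = -12
A(p) = 6*p² (A(p) = (p² + p²) + (2*p)*(2*p) = 2*p² + 4*p² = 6*p²)
x(D) = 84 (x(D) = -12*(-7) = 84)
1051*(x(-27) + A(-30)) = 1051*(84 + 6*(-30)²) = 1051*(84 + 6*900) = 1051*(84 + 5400) = 1051*5484 = 5763684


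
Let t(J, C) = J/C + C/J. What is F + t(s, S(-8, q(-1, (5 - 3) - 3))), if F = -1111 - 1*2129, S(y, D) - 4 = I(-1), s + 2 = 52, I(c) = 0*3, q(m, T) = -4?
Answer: -161371/50 ≈ -3227.4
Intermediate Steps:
I(c) = 0
s = 50 (s = -2 + 52 = 50)
S(y, D) = 4 (S(y, D) = 4 + 0 = 4)
t(J, C) = C/J + J/C
F = -3240 (F = -1111 - 2129 = -3240)
F + t(s, S(-8, q(-1, (5 - 3) - 3))) = -3240 + (4/50 + 50/4) = -3240 + (4*(1/50) + 50*(1/4)) = -3240 + (2/25 + 25/2) = -3240 + 629/50 = -161371/50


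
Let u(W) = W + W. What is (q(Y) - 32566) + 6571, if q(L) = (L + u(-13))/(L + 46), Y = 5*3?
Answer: -1585706/61 ≈ -25995.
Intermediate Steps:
u(W) = 2*W
Y = 15
q(L) = (-26 + L)/(46 + L) (q(L) = (L + 2*(-13))/(L + 46) = (L - 26)/(46 + L) = (-26 + L)/(46 + L))
(q(Y) - 32566) + 6571 = ((-26 + 15)/(46 + 15) - 32566) + 6571 = (-11/61 - 32566) + 6571 = -1986537/61 + 6571 = -1585706/61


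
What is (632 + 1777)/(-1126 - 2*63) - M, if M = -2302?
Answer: 2879695/1252 ≈ 2300.1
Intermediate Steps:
(632 + 1777)/(-1126 - 2*63) - M = (632 + 1777)/(-1126 - 2*63) - 1*(-2302) = 2409/(-1126 - 126) + 2302 = 2409/(-1252) + 2302 = 2409*(-1/1252) + 2302 = -2409/1252 + 2302 = 2879695/1252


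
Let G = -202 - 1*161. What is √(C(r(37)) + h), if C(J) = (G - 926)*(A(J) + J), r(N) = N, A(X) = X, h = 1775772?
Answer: √1680386 ≈ 1296.3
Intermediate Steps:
G = -363 (G = -202 - 161 = -363)
C(J) = -2578*J (C(J) = (-363 - 926)*(J + J) = -2578*J)
√(C(r(37)) + h) = √(-2578*37 + 1775772) = √(-95386 + 1775772) = √1680386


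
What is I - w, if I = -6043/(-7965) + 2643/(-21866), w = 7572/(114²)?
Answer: 3469373093/62872731090 ≈ 0.055181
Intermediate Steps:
w = 631/1083 (w = 7572/12996 = 7572*(1/12996) = 631/1083 ≈ 0.58264)
I = 111084743/174162690 (I = -6043*(-1/7965) + 2643*(-1/21866) = 6043/7965 - 2643/21866 = 111084743/174162690 ≈ 0.63782)
I - w = 111084743/174162690 - 1*631/1083 = 111084743/174162690 - 631/1083 = 3469373093/62872731090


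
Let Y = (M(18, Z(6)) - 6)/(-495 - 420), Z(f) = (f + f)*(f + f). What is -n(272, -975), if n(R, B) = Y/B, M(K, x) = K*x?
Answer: -862/297375 ≈ -0.0028987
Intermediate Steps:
Z(f) = 4*f² (Z(f) = (2*f)*(2*f) = 4*f²)
Y = -862/305 (Y = (18*(4*6²) - 6)/(-495 - 420) = (18*(4*36) - 6)/(-915) = (18*144 - 6)*(-1/915) = (2592 - 6)*(-1/915) = 2586*(-1/915) = -862/305 ≈ -2.8262)
n(R, B) = -862/(305*B)
-n(272, -975) = -(-862)/(305*(-975)) = -(-862)*(-1)/(305*975) = -1*862/297375 = -862/297375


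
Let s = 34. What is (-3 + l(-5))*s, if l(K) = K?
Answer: -272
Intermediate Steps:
(-3 + l(-5))*s = (-3 - 5)*34 = -8*34 = -272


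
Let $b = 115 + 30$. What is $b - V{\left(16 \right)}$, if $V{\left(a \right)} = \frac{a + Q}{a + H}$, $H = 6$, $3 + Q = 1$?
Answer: $\frac{1588}{11} \approx 144.36$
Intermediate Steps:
$Q = -2$ ($Q = -3 + 1 = -2$)
$b = 145$
$V{\left(a \right)} = \frac{-2 + a}{6 + a}$ ($V{\left(a \right)} = \frac{a - 2}{a + 6} = \frac{-2 + a}{6 + a}$)
$b - V{\left(16 \right)} = 145 - \frac{-2 + 16}{6 + 16} = 145 - \frac{1}{22} \cdot 14 = 145 - \frac{7}{11} = \frac{1588}{11}$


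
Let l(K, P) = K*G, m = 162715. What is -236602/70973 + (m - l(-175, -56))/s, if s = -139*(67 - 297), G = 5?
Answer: 404630713/226900681 ≈ 1.7833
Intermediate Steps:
s = 31970 (s = -139*(-230) = 31970)
l(K, P) = 5*K (l(K, P) = K*5 = 5*K)
-236602/70973 + (m - l(-175, -56))/s = -236602/70973 + (162715 - 5*(-175))/31970 = -236602*1/70973 + (162715 - 1*(-875))*(1/31970) = -236602/70973 + (162715 + 875)*(1/31970) = -236602/70973 + 163590*(1/31970) = -236602/70973 + 16359/3197 = 404630713/226900681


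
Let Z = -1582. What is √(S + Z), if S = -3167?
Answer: I*√4749 ≈ 68.913*I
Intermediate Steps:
√(S + Z) = √(-3167 - 1582) = √(-4749) = I*√4749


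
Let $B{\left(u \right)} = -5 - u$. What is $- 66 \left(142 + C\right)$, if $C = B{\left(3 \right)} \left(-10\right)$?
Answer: $-14652$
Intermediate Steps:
$C = 80$ ($C = \left(-5 - 3\right) \left(-10\right) = \left(-8\right) \left(-10\right) = 80$)
$- 66 \left(142 + C\right) = - 66 \left(142 + 80\right) = \left(-66\right) 222 = -14652$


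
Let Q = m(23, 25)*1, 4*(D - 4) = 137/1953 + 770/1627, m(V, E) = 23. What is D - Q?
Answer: -239765647/12710124 ≈ -18.864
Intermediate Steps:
D = 52567205/12710124 (D = 4 + (137/1953 + 770/1627)/4 = 4 + (¼)*(1726709/3177531) = 4 + 1726709/12710124 = 52567205/12710124 ≈ 4.1358)
Q = 23 (Q = 23*1 = 23)
D - Q = 52567205/12710124 - 1*23 = 52567205/12710124 - 23 = -239765647/12710124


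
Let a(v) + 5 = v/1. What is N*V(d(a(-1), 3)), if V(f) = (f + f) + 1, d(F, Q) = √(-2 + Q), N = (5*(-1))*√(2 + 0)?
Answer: -15*√2 ≈ -21.213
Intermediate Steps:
a(v) = -5 + v (a(v) = -5 + v/1 = -5 + v*1 = -5 + v)
N = -5*√2 ≈ -7.0711
V(f) = 1 + 2*f (V(f) = 2*f + 1 = 1 + 2*f)
N*V(d(a(-1), 3)) = (-5*√2)*(1 + 2*√(-2 + 3)) = (-5*√2)*(1 + 2*√1) = (-5*√2)*(1 + 2*1) = (-5*√2)*(1 + 2) = -5*√2*3 = -15*√2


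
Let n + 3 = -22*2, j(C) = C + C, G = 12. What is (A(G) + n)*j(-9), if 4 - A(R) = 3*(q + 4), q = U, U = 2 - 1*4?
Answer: 882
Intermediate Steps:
U = -2 (U = 2 - 4 = -2)
q = -2
j(C) = 2*C
A(R) = -2 (A(R) = 4 - 3*(-2 + 4) = 4 - 3*2 = 4 - 1*6 = 4 - 6 = -2)
n = -47 (n = -3 - 22*2 = -3 - 44 = -47)
(A(G) + n)*j(-9) = (-2 - 47)*(2*(-9)) = -49*(-18) = 882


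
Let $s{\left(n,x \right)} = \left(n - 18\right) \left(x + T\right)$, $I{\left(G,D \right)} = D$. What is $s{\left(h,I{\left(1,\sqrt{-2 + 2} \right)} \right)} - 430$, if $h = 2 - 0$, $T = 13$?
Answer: $-638$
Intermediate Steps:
$h = 2$ ($h = 2 + 0 = 2$)
$s{\left(n,x \right)} = \left(-18 + n\right) \left(13 + x\right)$ ($s{\left(n,x \right)} = \left(n - 18\right) \left(x + 13\right) = \left(-18 + n\right) \left(13 + x\right)$)
$s{\left(h,I{\left(1,\sqrt{-2 + 2} \right)} \right)} - 430 = \left(-234 - 18 \sqrt{-2 + 2} + 13 \cdot 2 + 2 \sqrt{-2 + 2}\right) - 430 = \left(-234 - 18 \sqrt{0} + 26 + 2 \sqrt{0}\right) - 430 = \left(-234 - 0 + 26 + 2 \cdot 0\right) - 430 = \left(-234 + 0 + 26 + 0\right) - 430 = -208 - 430 = -638$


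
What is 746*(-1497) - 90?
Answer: -1116852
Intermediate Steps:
746*(-1497) - 90 = -1116762 - 90 = -1116852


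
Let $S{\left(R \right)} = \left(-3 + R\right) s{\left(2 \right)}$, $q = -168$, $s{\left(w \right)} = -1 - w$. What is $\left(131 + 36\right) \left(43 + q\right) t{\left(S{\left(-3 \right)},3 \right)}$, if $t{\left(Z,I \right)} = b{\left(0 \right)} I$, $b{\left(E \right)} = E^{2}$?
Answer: $0$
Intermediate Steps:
$S{\left(R \right)} = 9 - 3 R$ ($S{\left(R \right)} = \left(-3 + R\right) \left(-1 - 2\right) = \left(-3 + R\right) \left(-3\right) = 9 - 3 R$)
$t{\left(Z,I \right)} = 0$ ($t{\left(Z,I \right)} = 0^{2} I = 0 I = 0$)
$\left(131 + 36\right) \left(43 + q\right) t{\left(S{\left(-3 \right)},3 \right)} = \left(131 + 36\right) \left(43 - 168\right) 0 = 167 \left(-125\right) 0 = \left(-20875\right) 0 = 0$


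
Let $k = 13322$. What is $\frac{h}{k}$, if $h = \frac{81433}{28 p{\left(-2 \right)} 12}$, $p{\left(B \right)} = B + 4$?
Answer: $\frac{81433}{8952384} \approx 0.0090962$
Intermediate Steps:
$p{\left(B \right)} = 4 + B$
$h = \frac{81433}{672}$ ($h = \frac{81433}{28 \left(4 - 2\right) 12} = \frac{81433}{28 \cdot 2 \cdot 12} = \frac{81433}{56 \cdot 12} = \frac{81433}{672} \approx 121.18$)
$\frac{h}{k} = \frac{81433}{672 \cdot 13322} = \frac{81433}{672} \cdot \frac{1}{13322} = \frac{81433}{8952384}$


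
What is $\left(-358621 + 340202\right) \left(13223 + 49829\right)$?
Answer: $-1161354788$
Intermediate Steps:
$\left(-358621 + 340202\right) \left(13223 + 49829\right) = \left(-18419\right) 63052 = -1161354788$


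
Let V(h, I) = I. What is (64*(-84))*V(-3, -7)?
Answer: 37632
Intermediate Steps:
(64*(-84))*V(-3, -7) = (64*(-84))*(-7) = -5376*(-7) = 37632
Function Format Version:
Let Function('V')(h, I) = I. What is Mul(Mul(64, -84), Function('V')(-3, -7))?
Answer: 37632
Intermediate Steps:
Mul(Mul(64, -84), Function('V')(-3, -7)) = Mul(Mul(64, -84), -7) = Mul(-5376, -7) = 37632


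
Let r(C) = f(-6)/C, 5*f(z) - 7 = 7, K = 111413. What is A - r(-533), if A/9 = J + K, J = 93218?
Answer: 4908074549/2665 ≈ 1.8417e+6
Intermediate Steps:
f(z) = 14/5 (f(z) = 7/5 + (⅕)*7 = 7/5 + 7/5 = 14/5)
A = 1841679 (A = 9*(93218 + 111413) = 9*204631 = 1841679)
r(C) = 14/(5*C)
A - r(-533) = 1841679 - 14/(5*(-533)) = 1841679 - 14*(-1)/(5*533) = 1841679 - 1*(-14/2665) = 1841679 + 14/2665 = 4908074549/2665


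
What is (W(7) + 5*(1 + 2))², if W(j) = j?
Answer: 484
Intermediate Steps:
(W(7) + 5*(1 + 2))² = (7 + 5*(1 + 2))² = (7 + 5*3)² = (7 + 15)² = 22² = 484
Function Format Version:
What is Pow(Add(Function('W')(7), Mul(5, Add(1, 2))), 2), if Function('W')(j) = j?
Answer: 484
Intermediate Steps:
Pow(Add(Function('W')(7), Mul(5, Add(1, 2))), 2) = Pow(Add(7, Mul(5, Add(1, 2))), 2) = Pow(Add(7, Mul(5, 3)), 2) = Pow(Add(7, 15), 2) = Pow(22, 2) = 484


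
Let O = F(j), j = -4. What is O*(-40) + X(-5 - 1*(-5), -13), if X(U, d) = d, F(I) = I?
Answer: 147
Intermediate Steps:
O = -4
O*(-40) + X(-5 - 1*(-5), -13) = -4*(-40) - 13 = 160 - 13 = 147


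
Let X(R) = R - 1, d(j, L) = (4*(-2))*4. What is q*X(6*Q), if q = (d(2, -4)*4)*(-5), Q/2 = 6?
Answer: 45440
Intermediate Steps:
Q = 12 (Q = 2*6 = 12)
d(j, L) = -32 (d(j, L) = -8*4 = -32)
X(R) = -1 + R
q = 640 (q = -32*4*(-5) = -128*(-5) = 640)
q*X(6*Q) = 640*(-1 + 6*12) = 640*(-1 + 72) = 640*71 = 45440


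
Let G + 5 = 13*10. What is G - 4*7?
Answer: 97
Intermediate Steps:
G = 125 (G = -5 + 13*10 = -5 + 130 = 125)
G - 4*7 = 125 - 4*7 = 125 - 28 = 97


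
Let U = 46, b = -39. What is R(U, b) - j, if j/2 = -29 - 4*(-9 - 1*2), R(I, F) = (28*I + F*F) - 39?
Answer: 2740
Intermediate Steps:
R(I, F) = -39 + F² + 28*I (R(I, F) = (28*I + F²) - 39 = (F² + 28*I) - 39 = -39 + F² + 28*I)
j = 30 (j = 2*(-29 - 4*(-9 - 1*2)) = 2*(-29 - 4*(-9 - 2)) = 2*(-29 - 4*(-11)) = 2*(-29 + 44) = 2*15 = 30)
R(U, b) - j = (-39 + (-39)² + 28*46) - 1*30 = (-39 + 1521 + 1288) - 30 = 2770 - 30 = 2740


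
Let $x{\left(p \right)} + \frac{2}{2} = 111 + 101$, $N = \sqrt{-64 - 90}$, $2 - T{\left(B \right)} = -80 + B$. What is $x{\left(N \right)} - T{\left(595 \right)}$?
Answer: $724$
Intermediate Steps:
$T{\left(B \right)} = 82 - B$ ($T{\left(B \right)} = 2 - \left(-80 + B\right) = 82 - B$)
$N = i \sqrt{154}$ ($N = \sqrt{-154} = i \sqrt{154} \approx 12.41 i$)
$x{\left(p \right)} = 211$ ($x{\left(p \right)} = -1 + \left(111 + 101\right) = -1 + 212 = 211$)
$x{\left(N \right)} - T{\left(595 \right)} = 211 - \left(82 - 595\right) = 211 - -513 = 211 + 513 = 724$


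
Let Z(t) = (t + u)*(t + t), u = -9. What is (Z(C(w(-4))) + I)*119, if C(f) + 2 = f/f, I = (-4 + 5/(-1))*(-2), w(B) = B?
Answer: 4522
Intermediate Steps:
I = 18 (I = (-4 + 5*(-1))*(-2) = (-4 - 5)*(-2) = -9*(-2) = 18)
C(f) = -1 (C(f) = -2 + f/f = -2 + 1 = -1)
Z(t) = 2*t*(-9 + t) (Z(t) = (t - 9)*(t + t) = (-9 + t)*(2*t) = 2*t*(-9 + t))
(Z(C(w(-4))) + I)*119 = (2*(-1)*(-9 - 1) + 18)*119 = (2*(-1)*(-10) + 18)*119 = (20 + 18)*119 = 38*119 = 4522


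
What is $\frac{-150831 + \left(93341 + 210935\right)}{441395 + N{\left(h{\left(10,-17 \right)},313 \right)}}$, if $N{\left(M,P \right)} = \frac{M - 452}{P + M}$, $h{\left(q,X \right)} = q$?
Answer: $\frac{2915455}{8386479} \approx 0.34764$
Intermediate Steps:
$N{\left(M,P \right)} = \frac{-452 + M}{M + P}$
$\frac{-150831 + \left(93341 + 210935\right)}{441395 + N{\left(h{\left(10,-17 \right)},313 \right)}} = \frac{-150831 + \left(93341 + 210935\right)}{441395 + \frac{-452 + 10}{10 + 313}} = \frac{-150831 + 304276}{441395 + \frac{1}{323} \left(-442\right)} = \frac{153445}{441395 + \frac{1}{323} \left(-442\right)} = \frac{153445}{441395 - \frac{26}{19}} = \frac{153445}{\frac{8386479}{19}} = 153445 \cdot \frac{19}{8386479} = \frac{2915455}{8386479}$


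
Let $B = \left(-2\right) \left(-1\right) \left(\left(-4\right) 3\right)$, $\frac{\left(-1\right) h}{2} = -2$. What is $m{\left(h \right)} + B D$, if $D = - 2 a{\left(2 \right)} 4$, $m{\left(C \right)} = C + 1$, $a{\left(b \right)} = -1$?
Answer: $-187$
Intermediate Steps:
$h = 4$ ($h = \left(-2\right) \left(-2\right) = 4$)
$m{\left(C \right)} = 1 + C$
$B = -24$ ($B = 2 \left(-12\right) = -24$)
$D = 8$ ($D = \left(-2\right) \left(-1\right) 4 = 2 \cdot 4 = 8$)
$m{\left(h \right)} + B D = \left(1 + 4\right) - 192 = 5 - 192 = -187$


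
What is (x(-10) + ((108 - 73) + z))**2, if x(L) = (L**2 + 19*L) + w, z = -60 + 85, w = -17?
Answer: 2209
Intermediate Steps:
z = 25
x(L) = -17 + L**2 + 19*L (x(L) = (L**2 + 19*L) - 17 = -17 + L**2 + 19*L)
(x(-10) + ((108 - 73) + z))**2 = ((-17 + (-10)**2 + 19*(-10)) + ((108 - 73) + 25))**2 = ((-17 + 100 - 190) + (35 + 25))**2 = (-107 + 60)**2 = (-47)**2 = 2209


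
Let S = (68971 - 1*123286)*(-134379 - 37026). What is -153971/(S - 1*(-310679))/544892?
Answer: -153971/5073038924718568 ≈ -3.0351e-11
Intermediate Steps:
S = 9309862575 (S = (68971 - 123286)*(-171405) = -54315*(-171405) = 9309862575)
-153971/(S - 1*(-310679))/544892 = -153971/(9309862575 - 1*(-310679))/544892 = -153971/(9309862575 + 310679)*(1/544892) = -153971/9310173254*(1/544892) = -153971*1/9310173254*(1/544892) = -153971/9310173254*1/544892 = -153971/5073038924718568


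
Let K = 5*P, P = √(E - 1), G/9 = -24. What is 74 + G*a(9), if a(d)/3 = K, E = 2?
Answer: -3166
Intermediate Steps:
G = -216 (G = 9*(-24) = -216)
P = 1 (P = √(2 - 1) = √1 = 1)
K = 5 (K = 5*1 = 5)
a(d) = 15 (a(d) = 3*5 = 15)
74 + G*a(9) = 74 - 216*15 = 74 - 3240 = -3166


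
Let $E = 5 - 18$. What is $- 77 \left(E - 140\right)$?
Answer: $11781$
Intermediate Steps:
$E = -13$ ($E = 5 - 18 = -13$)
$- 77 \left(E - 140\right) = - 77 \left(-13 - 140\right) = \left(-77\right) \left(-153\right) = 11781$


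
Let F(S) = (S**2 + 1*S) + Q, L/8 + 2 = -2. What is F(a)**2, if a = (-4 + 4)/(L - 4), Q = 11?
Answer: 121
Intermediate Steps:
L = -32 (L = -16 + 8*(-2) = -16 - 16 = -32)
a = 0 (a = (-4 + 4)/(-32 - 4) = 0/(-36) = 0*(-1/36) = 0)
F(S) = 11 + S + S**2 (F(S) = (S**2 + 1*S) + 11 = (S**2 + S) + 11 = (S + S**2) + 11 = 11 + S + S**2)
F(a)**2 = (11 + 0 + 0**2)**2 = (11 + 0 + 0)**2 = 11**2 = 121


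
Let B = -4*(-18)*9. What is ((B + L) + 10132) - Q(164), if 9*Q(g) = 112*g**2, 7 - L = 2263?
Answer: -2935636/9 ≈ -3.2618e+5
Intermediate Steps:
L = -2256 (L = 7 - 1*2263 = 7 - 2263 = -2256)
Q(g) = 112*g**2/9 (Q(g) = (112*g**2)/9 = 112*g**2/9)
B = 648 (B = 72*9 = 648)
((B + L) + 10132) - Q(164) = ((648 - 2256) + 10132) - 112*164**2/9 = (-1608 + 10132) - 112*26896/9 = 8524 - 1*3012352/9 = 8524 - 3012352/9 = -2935636/9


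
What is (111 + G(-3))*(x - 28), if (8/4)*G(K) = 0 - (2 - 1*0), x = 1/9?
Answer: -27610/9 ≈ -3067.8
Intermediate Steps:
x = ⅑ ≈ 0.11111
G(K) = -1 (G(K) = (0 - (2 - 1*0))/2 = (0 - (2 + 0))/2 = (0 - 1*2)/2 = (0 - 2)/2 = (½)*(-2) = -1)
(111 + G(-3))*(x - 28) = (111 - 1)*(⅑ - 28) = 110*(-251/9) = -27610/9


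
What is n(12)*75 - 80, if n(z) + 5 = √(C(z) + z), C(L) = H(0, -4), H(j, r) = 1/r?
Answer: -455 + 75*√47/2 ≈ -197.91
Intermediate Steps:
C(L) = -¼ (C(L) = 1/(-4) = -¼)
n(z) = -5 + √(-¼ + z)
n(12)*75 - 80 = (-5 + √(-1 + 4*12)/2)*75 - 80 = (-5 + √(-1 + 48)/2)*75 - 80 = (-5 + √47/2)*75 - 80 = (-375 + 75*√47/2) - 80 = -455 + 75*√47/2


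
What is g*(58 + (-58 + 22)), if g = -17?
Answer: -374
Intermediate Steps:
g*(58 + (-58 + 22)) = -17*(58 + (-58 + 22)) = -17*(58 - 36) = -17*22 = -374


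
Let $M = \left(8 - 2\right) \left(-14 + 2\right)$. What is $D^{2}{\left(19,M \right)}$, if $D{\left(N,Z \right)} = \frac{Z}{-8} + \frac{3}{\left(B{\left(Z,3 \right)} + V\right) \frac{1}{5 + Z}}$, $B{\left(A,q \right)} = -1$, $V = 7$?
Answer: $\frac{2401}{4} \approx 600.25$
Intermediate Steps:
$M = -72$ ($M = 6 \left(-12\right) = -72$)
$D{\left(N,Z \right)} = \frac{5}{2} + \frac{3 Z}{8}$ ($D{\left(N,Z \right)} = \frac{Z}{-8} + \frac{3}{\left(-1 + 7\right) \frac{1}{5 + Z}} = Z \left(- \frac{1}{8}\right) + \frac{3}{6 \frac{1}{5 + Z}} = - \frac{Z}{8} + 3 \left(\frac{5}{6} + \frac{Z}{6}\right) = - \frac{Z}{8} + \left(\frac{5}{2} + \frac{Z}{2}\right) = \frac{5}{2} + \frac{3 Z}{8}$)
$D^{2}{\left(19,M \right)} = \left(\frac{5}{2} + \frac{3}{8} \left(-72\right)\right)^{2} = \left(\frac{5}{2} - 27\right)^{2} = \left(- \frac{49}{2}\right)^{2} = \frac{2401}{4}$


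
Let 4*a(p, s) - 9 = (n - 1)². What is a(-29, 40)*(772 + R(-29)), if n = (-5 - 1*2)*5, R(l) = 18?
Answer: 515475/2 ≈ 2.5774e+5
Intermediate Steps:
n = -35 (n = (-5 - 2)*5 = -7*5 = -35)
a(p, s) = 1305/4 (a(p, s) = 9/4 + (-35 - 1)²/4 = 9/4 + (¼)*(-36)² = 9/4 + (¼)*1296 = 9/4 + 324 = 1305/4)
a(-29, 40)*(772 + R(-29)) = 1305*(772 + 18)/4 = (1305/4)*790 = 515475/2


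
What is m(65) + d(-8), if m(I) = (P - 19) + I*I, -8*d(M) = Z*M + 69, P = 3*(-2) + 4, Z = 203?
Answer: 35187/8 ≈ 4398.4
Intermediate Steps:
P = -2 (P = -6 + 4 = -2)
d(M) = -69/8 - 203*M/8 (d(M) = -(203*M + 69)/8 = -(69 + 203*M)/8 = -69/8 - 203*M/8)
m(I) = -21 + I² (m(I) = (-2 - 19) + I*I = -21 + I²)
m(65) + d(-8) = (-21 + 65²) + (-69/8 - 203/8*(-8)) = (-21 + 4225) + (-69/8 + 203) = 4204 + 1555/8 = 35187/8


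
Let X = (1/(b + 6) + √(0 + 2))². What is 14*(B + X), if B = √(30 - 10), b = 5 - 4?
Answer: 198/7 + 4*√2 + 28*√5 ≈ 96.552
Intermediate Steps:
b = 1
B = 2*√5 (B = √20 = 2*√5 ≈ 4.4721)
X = (⅐ + √2)² (X = (1/(1 + 6) + √(0 + 2))² = (1/7 + √2)² = (⅐ + √2)² ≈ 2.4245)
14*(B + X) = 14*(2*√5 + (99/49 + 2*√2/7)) = 14*(99/49 + 2*√5 + 2*√2/7) = 198/7 + 4*√2 + 28*√5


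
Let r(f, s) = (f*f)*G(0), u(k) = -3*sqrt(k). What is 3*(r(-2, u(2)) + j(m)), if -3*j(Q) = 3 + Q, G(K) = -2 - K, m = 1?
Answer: -28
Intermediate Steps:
r(f, s) = -2*f**2 (r(f, s) = (f*f)*(-2 - 1*0) = f**2*(-2 + 0) = f**2*(-2) = -2*f**2)
j(Q) = -1 - Q/3 (j(Q) = -(3 + Q)/3 = -1 - Q/3)
3*(r(-2, u(2)) + j(m)) = 3*(-2*(-2)**2 + (-1 - 1/3*1)) = 3*(-2*4 + (-1 - 1/3)) = 3*(-8 - 4/3) = 3*(-28/3) = -28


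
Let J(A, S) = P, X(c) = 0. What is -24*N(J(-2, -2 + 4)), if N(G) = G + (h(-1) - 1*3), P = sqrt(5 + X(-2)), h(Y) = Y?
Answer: 96 - 24*sqrt(5) ≈ 42.334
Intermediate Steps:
P = sqrt(5) (P = sqrt(5 + 0) = sqrt(5) ≈ 2.2361)
J(A, S) = sqrt(5)
N(G) = -4 + G (N(G) = G + (-1 - 1*3) = G + (-1 - 3) = G - 4 = -4 + G)
-24*N(J(-2, -2 + 4)) = -24*(-4 + sqrt(5)) = 96 - 24*sqrt(5)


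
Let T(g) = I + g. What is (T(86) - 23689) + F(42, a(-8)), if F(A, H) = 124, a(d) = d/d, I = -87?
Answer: -23566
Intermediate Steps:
a(d) = 1
T(g) = -87 + g
(T(86) - 23689) + F(42, a(-8)) = ((-87 + 86) - 23689) + 124 = (-1 - 23689) + 124 = -23690 + 124 = -23566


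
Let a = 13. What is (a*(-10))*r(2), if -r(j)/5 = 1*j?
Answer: 1300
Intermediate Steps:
r(j) = -5*j
(a*(-10))*r(2) = (13*(-10))*(-5*2) = -130*(-10) = 1300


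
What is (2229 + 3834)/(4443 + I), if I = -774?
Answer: 2021/1223 ≈ 1.6525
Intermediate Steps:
(2229 + 3834)/(4443 + I) = (2229 + 3834)/(4443 - 774) = 6063/3669 = 6063*(1/3669) = 2021/1223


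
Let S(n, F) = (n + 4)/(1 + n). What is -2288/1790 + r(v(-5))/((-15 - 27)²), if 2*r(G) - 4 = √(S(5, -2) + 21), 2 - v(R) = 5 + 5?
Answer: -1008113/789390 + √10/2352 ≈ -1.2757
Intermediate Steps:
v(R) = -8 (v(R) = 2 - (5 + 5) = 2 - 1*10 = 2 - 10 = -8)
S(n, F) = (4 + n)/(1 + n)
r(G) = 2 + 3*√10/4 (r(G) = 2 + √((4 + 5)/(1 + 5) + 21)/2 = 2 + √(9/6 + 21)/2 = 2 + √((⅙)*9 + 21)/2 = 2 + √(3/2 + 21)/2 = 2 + √(45/2)/2 = 2 + (3*√10/2)/2 = 2 + 3*√10/4)
-2288/1790 + r(v(-5))/((-15 - 27)²) = -2288/1790 + (2 + 3*√10/4)/((-15 - 27)²) = -2288*1/1790 + (2 + 3*√10/4)/((-42)²) = -1144/895 + (2 + 3*√10/4)/1764 = -1144/895 + (2 + 3*√10/4)*(1/1764) = -1144/895 + (1/882 + √10/2352) = -1008113/789390 + √10/2352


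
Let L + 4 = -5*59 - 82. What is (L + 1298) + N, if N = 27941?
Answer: 28858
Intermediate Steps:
L = -381 (L = -4 + (-5*59 - 82) = -4 + (-295 - 82) = -4 - 377 = -381)
(L + 1298) + N = (-381 + 1298) + 27941 = 917 + 27941 = 28858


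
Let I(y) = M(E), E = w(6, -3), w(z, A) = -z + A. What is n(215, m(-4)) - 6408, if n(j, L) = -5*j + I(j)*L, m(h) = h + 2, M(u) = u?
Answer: -7465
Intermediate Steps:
w(z, A) = A - z
E = -9 (E = -3 - 1*6 = -3 - 6 = -9)
m(h) = 2 + h
I(y) = -9
n(j, L) = -9*L - 5*j (n(j, L) = -5*j - 9*L = -9*L - 5*j)
n(215, m(-4)) - 6408 = (-9*(2 - 4) - 5*215) - 6408 = (-9*(-2) - 1075) - 6408 = (18 - 1075) - 6408 = -1057 - 6408 = -7465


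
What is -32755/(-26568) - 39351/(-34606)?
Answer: 83807573/35362008 ≈ 2.3700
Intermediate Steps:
-32755/(-26568) - 39351/(-34606) = -32755*(-1/26568) - 39351*(-1/34606) = 32755/26568 + 3027/2662 = 83807573/35362008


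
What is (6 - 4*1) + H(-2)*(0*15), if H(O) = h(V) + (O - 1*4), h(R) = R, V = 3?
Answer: 2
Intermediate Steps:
H(O) = -1 + O (H(O) = 3 + (O - 1*4) = 3 + (O - 4) = 3 + (-4 + O) = -1 + O)
(6 - 4*1) + H(-2)*(0*15) = (6 - 4*1) + (-1 - 2)*(0*15) = (6 - 4) - 3*0 = 2 + 0 = 2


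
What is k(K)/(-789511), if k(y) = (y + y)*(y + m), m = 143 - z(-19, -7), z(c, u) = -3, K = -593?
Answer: -530142/789511 ≈ -0.67148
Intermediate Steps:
m = 146 (m = 143 - 1*(-3) = 143 + 3 = 146)
k(y) = 2*y*(146 + y) (k(y) = (y + y)*(y + 146) = (2*y)*(146 + y) = 2*y*(146 + y))
k(K)/(-789511) = (2*(-593)*(146 - 593))/(-789511) = (2*(-593)*(-447))*(-1/789511) = 530142*(-1/789511) = -530142/789511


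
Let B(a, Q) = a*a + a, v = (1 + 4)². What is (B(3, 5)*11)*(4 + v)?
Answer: 3828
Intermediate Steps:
v = 25 (v = 5² = 25)
B(a, Q) = a + a² (B(a, Q) = a² + a = a + a²)
(B(3, 5)*11)*(4 + v) = ((3*(1 + 3))*11)*(4 + 25) = ((3*4)*11)*29 = (12*11)*29 = 132*29 = 3828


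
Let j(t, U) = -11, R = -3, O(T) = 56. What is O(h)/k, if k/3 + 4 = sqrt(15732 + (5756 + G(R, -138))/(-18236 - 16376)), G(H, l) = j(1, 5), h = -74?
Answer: 7753088/1631869341 + 112*sqrt(4711647098067)/1631869341 ≈ 0.15373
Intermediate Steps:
G(H, l) = -11
k = -12 + 3*sqrt(4711647098067)/17306 (k = -12 + 3*sqrt(15732 + (5756 - 11)/(-18236 - 16376)) = -12 + 3*sqrt(15732 + 5745/(-34612)) = -12 + 3*sqrt(15732 + 5745*(-1/34612)) = -12 + 3*sqrt(15732 - 5745/34612) = -12 + 3*sqrt(544510239/34612) = -12 + 3*(sqrt(4711647098067)/17306) = -12 + 3*sqrt(4711647098067)/17306 ≈ 364.28)
O(h)/k = 56/(-12 + 3*sqrt(4711647098067)/17306)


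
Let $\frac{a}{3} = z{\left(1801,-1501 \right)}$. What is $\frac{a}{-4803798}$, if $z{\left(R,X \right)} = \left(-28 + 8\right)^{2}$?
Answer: $- \frac{200}{800633} \approx -0.0002498$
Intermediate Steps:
$z{\left(R,X \right)} = 400$ ($z{\left(R,X \right)} = \left(-20\right)^{2} = 400$)
$a = 1200$ ($a = 3 \cdot 400 = 1200$)
$\frac{a}{-4803798} = \frac{1200}{-4803798} = 1200 \left(- \frac{1}{4803798}\right) = - \frac{200}{800633}$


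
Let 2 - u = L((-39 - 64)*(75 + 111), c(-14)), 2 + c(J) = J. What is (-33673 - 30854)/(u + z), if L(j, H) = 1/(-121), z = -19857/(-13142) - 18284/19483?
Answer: -1999144276866462/79955935361 ≈ -25003.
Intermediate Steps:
c(J) = -2 + J
z = 146585603/256045586 (z = -19857*(-1/13142) - 18284*1/19483 = 19857/13142 - 18284/19483 = 146585603/256045586 ≈ 0.57250)
L(j, H) = -1/121
u = 243/121 (u = 2 - 1*(-1/121) = 2 + 1/121 = 243/121 ≈ 2.0083)
(-33673 - 30854)/(u + z) = (-33673 - 30854)/(243/121 + 146585603/256045586) = -64527/79955935361/30981515906 = -64527*30981515906/79955935361 = -1999144276866462/79955935361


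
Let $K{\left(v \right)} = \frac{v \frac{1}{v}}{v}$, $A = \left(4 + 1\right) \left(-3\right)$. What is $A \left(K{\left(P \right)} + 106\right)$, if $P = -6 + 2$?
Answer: $- \frac{6345}{4} \approx -1586.3$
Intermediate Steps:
$A = -15$ ($A = 5 \left(-3\right) = -15$)
$P = -4$
$K{\left(v \right)} = \frac{1}{v}$ ($K{\left(v \right)} = 1 \frac{1}{v} = \frac{1}{v}$)
$A \left(K{\left(P \right)} + 106\right) = - 15 \left(\frac{1}{-4} + 106\right) = - 15 \left(- \frac{1}{4} + 106\right) = \left(-15\right) \frac{423}{4} = - \frac{6345}{4}$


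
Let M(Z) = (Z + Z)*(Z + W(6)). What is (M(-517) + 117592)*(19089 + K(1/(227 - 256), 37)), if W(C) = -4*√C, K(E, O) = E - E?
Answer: 12449273130 + 78952104*√6 ≈ 1.2643e+10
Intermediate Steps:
K(E, O) = 0
M(Z) = 2*Z*(Z - 4*√6) (M(Z) = (Z + Z)*(Z - 4*√6) = (2*Z)*(Z - 4*√6) = 2*Z*(Z - 4*√6))
(M(-517) + 117592)*(19089 + K(1/(227 - 256), 37)) = (2*(-517)*(-517 - 4*√6) + 117592)*(19089 + 0) = ((534578 + 4136*√6) + 117592)*19089 = (652170 + 4136*√6)*19089 = 12449273130 + 78952104*√6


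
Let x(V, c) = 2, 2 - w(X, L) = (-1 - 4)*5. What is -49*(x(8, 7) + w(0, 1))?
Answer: -1421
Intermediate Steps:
w(X, L) = 27 (w(X, L) = 2 - (-1 - 4)*5 = 2 - (-5)*5 = 2 - 1*(-25) = 2 + 25 = 27)
-49*(x(8, 7) + w(0, 1)) = -49*(2 + 27) = -49*29 = -1421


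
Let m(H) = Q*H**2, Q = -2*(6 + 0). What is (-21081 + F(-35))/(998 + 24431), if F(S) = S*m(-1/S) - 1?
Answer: -737858/890015 ≈ -0.82904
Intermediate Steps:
Q = -12 (Q = -2*6 = -12)
m(H) = -12*H**2
F(S) = -1 - 12/S (F(S) = S*(-12/S**2) - 1 = -12/S - 1 = -1 - 12/S)
(-21081 + F(-35))/(998 + 24431) = (-21081 + (-12 - 1*(-35))/(-35))/(998 + 24431) = (-21081 - (-12 + 35)/35)/25429 = (-21081 - 1/35*23)*(1/25429) = (-21081 - 23/35)*(1/25429) = -737858/35*1/25429 = -737858/890015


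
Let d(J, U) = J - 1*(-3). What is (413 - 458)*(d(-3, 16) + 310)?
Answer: -13950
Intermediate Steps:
d(J, U) = 3 + J (d(J, U) = J + 3 = 3 + J)
(413 - 458)*(d(-3, 16) + 310) = (413 - 458)*((3 - 3) + 310) = -45*(0 + 310) = -45*310 = -13950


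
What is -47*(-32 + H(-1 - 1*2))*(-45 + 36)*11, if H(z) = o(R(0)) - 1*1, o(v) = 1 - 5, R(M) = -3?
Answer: -172161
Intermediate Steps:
o(v) = -4
H(z) = -5 (H(z) = -4 - 1*1 = -4 - 1 = -5)
-47*(-32 + H(-1 - 1*2))*(-45 + 36)*11 = -47*(-32 - 5)*(-45 + 36)*11 = -(-1739)*(-9)*11 = -47*333*11 = -15651*11 = -172161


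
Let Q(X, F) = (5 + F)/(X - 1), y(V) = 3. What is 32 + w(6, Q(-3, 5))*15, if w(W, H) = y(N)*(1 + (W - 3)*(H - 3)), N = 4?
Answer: -1331/2 ≈ -665.50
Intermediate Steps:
Q(X, F) = (5 + F)/(-1 + X)
w(W, H) = 3 + 3*(-3 + H)*(-3 + W) (w(W, H) = 3*(1 + (W - 3)*(H - 3)) = 3*(1 + (-3 + W)*(-3 + H)) = 3*(1 + (-3 + H)*(-3 + W)) = 3 + 3*(-3 + H)*(-3 + W))
32 + w(6, Q(-3, 5))*15 = 32 + (30 - 9*(5 + 5)/(-1 - 3) - 9*6 + 3*((5 + 5)/(-1 - 3))*6)*15 = 32 + (30 - 9*10/(-4) - 54 + 3*(10/(-4))*6)*15 = 32 + (30 - (-9)*10/4 - 54 + 3*(-¼*10)*6)*15 = 32 + (30 - 9*(-5/2) - 54 + 3*(-5/2)*6)*15 = 32 + (30 + 45/2 - 54 - 45)*15 = 32 - 93/2*15 = 32 - 1395/2 = -1331/2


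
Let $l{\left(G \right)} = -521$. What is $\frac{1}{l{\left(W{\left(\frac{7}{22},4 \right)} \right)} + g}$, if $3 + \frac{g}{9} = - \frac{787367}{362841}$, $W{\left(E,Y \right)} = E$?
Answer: $- \frac{120947}{68641057} \approx -0.001762$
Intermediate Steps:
$g = - \frac{5627670}{120947}$ ($g = -27 + 9 \left(- \frac{787367}{362841}\right) = -27 - \frac{2362101}{120947} = - \frac{5627670}{120947} \approx -46.53$)
$\frac{1}{l{\left(W{\left(\frac{7}{22},4 \right)} \right)} + g} = \frac{1}{-521 - \frac{5627670}{120947}} = \frac{1}{- \frac{68641057}{120947}} = - \frac{120947}{68641057}$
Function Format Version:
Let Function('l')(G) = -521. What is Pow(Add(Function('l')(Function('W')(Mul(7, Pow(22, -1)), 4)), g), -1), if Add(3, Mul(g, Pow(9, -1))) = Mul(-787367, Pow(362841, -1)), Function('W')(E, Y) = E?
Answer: Rational(-120947, 68641057) ≈ -0.0017620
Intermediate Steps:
g = Rational(-5627670, 120947) (g = Add(-27, Mul(9, Mul(-787367, Pow(362841, -1)))) = Add(-27, Mul(9, Mul(-787367, Rational(1, 362841)))) = Add(-27, Mul(9, Rational(-787367, 362841))) = Add(-27, Rational(-2362101, 120947)) = Rational(-5627670, 120947) ≈ -46.530)
Pow(Add(Function('l')(Function('W')(Mul(7, Pow(22, -1)), 4)), g), -1) = Pow(Add(-521, Rational(-5627670, 120947)), -1) = Pow(Rational(-68641057, 120947), -1) = Rational(-120947, 68641057)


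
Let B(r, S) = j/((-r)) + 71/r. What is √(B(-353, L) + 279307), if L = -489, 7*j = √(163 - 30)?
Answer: √(1705402904100 + 2471*√133)/2471 ≈ 528.50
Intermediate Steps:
j = √133/7 (j = √(163 - 30)/7 = √133/7 ≈ 1.6475)
B(r, S) = 71/r - √133/(7*r) (B(r, S) = (√133/7)/((-r)) + 71/r = (√133/7)*(-1/r) + 71/r = -√133/(7*r) + 71/r = 71/r - √133/(7*r))
√(B(-353, L) + 279307) = √((⅐)*(497 - √133)/(-353) + 279307) = √((⅐)*(-1/353)*(497 - √133) + 279307) = √((-71/353 + √133/2471) + 279307) = √(98595300/353 + √133/2471)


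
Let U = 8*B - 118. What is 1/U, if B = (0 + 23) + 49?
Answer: 1/458 ≈ 0.0021834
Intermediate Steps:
B = 72 (B = 23 + 49 = 72)
U = 458 (U = 8*72 - 118 = 576 - 118 = 458)
1/U = 1/458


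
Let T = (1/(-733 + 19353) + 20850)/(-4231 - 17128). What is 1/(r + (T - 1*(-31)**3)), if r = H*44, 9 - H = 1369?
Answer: -397704580/11951013151421 ≈ -3.3278e-5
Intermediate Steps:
H = -1360 (H = 9 - 1*1369 = 9 - 1369 = -1360)
T = -388227001/397704580 (T = (1/18620 + 20850)/(-21359) = (1/18620 + 20850)*(-1/21359) = (388227001/18620)*(-1/21359) = -388227001/397704580 ≈ -0.97617)
r = -59840 (r = -1360*44 = -59840)
1/(r + (T - 1*(-31)**3)) = 1/(-59840 + (-388227001/397704580 - 1*(-31)**3)) = 1/(-59840 + (-388227001/397704580 - 1*(-29791))) = 1/(-59840 + (-388227001/397704580 + 29791)) = 1/(-59840 + 11847628915779/397704580) = 1/(-11951013151421/397704580) = -397704580/11951013151421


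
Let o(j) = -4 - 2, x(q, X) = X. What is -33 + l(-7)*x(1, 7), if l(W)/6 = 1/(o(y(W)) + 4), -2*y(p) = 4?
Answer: -54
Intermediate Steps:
y(p) = -2 (y(p) = -½*4 = -2)
o(j) = -6
l(W) = -3 (l(W) = 6/(-6 + 4) = 6/(-2) = 6*(-½) = -3)
-33 + l(-7)*x(1, 7) = -33 - 3*7 = -33 - 21 = -54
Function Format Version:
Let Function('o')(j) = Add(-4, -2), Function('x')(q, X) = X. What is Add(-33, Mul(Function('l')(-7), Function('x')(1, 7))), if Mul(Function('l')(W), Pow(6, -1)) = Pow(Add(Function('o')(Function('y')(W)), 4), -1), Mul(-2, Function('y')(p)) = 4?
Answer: -54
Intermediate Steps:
Function('y')(p) = -2 (Function('y')(p) = Mul(Rational(-1, 2), 4) = -2)
Function('o')(j) = -6
Function('l')(W) = -3 (Function('l')(W) = Mul(6, Pow(Add(-6, 4), -1)) = Mul(6, Pow(-2, -1)) = Mul(6, Rational(-1, 2)) = -3)
Add(-33, Mul(Function('l')(-7), Function('x')(1, 7))) = Add(-33, Mul(-3, 7)) = Add(-33, -21) = -54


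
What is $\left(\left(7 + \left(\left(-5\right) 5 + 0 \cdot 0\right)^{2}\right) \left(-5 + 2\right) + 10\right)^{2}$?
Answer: $3556996$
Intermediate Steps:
$\left(\left(7 + \left(\left(-5\right) 5 + 0 \cdot 0\right)^{2}\right) \left(-5 + 2\right) + 10\right)^{2} = \left(\left(7 + \left(-25 + 0\right)^{2}\right) \left(-3\right) + 10\right)^{2} = \left(\left(7 + \left(-25\right)^{2}\right) \left(-3\right) + 10\right)^{2} = \left(\left(7 + 625\right) \left(-3\right) + 10\right)^{2} = \left(632 \left(-3\right) + 10\right)^{2} = \left(-1896 + 10\right)^{2} = \left(-1886\right)^{2} = 3556996$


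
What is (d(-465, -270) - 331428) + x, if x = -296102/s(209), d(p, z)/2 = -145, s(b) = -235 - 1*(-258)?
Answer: -344592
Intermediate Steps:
s(b) = 23 (s(b) = -235 + 258 = 23)
d(p, z) = -290 (d(p, z) = 2*(-145) = -290)
x = -12874 (x = -296102/23 = -296102*1/23 = -12874)
(d(-465, -270) - 331428) + x = (-290 - 331428) - 12874 = -331718 - 12874 = -344592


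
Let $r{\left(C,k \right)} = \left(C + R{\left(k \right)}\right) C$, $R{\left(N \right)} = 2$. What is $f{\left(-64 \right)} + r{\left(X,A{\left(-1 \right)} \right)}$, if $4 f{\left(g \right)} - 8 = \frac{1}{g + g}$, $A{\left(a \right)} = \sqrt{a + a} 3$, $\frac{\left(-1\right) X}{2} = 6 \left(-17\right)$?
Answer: $\frac{21517311}{512} \approx 42026.0$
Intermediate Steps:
$X = 204$ ($X = - 2 \cdot 6 \left(-17\right) = \left(-2\right) \left(-102\right) = 204$)
$A{\left(a \right)} = 3 \sqrt{2} \sqrt{a}$ ($A{\left(a \right)} = \sqrt{2 a} 3 = \sqrt{2} \sqrt{a} 3 = 3 \sqrt{2} \sqrt{a}$)
$r{\left(C,k \right)} = C \left(2 + C\right)$ ($r{\left(C,k \right)} = \left(C + 2\right) C = \left(2 + C\right) C = C \left(2 + C\right)$)
$f{\left(g \right)} = 2 + \frac{1}{8 g}$ ($f{\left(g \right)} = 2 + \frac{1}{4 \left(g + g\right)} = 2 + \frac{1}{4 \cdot 2 g} = 2 + \frac{\frac{1}{2} \frac{1}{g}}{4} = 2 + \frac{1}{8 g}$)
$f{\left(-64 \right)} + r{\left(X,A{\left(-1 \right)} \right)} = \left(2 + \frac{1}{8 \left(-64\right)}\right) + 204 \left(2 + 204\right) = \left(2 + \frac{1}{8} \left(- \frac{1}{64}\right)\right) + 204 \cdot 206 = \left(2 - \frac{1}{512}\right) + 42024 = \frac{1023}{512} + 42024 = \frac{21517311}{512}$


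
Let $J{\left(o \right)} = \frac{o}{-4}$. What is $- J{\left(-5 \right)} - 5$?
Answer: $- \frac{25}{4} \approx -6.25$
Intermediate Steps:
$J{\left(o \right)} = - \frac{o}{4}$ ($J{\left(o \right)} = o \left(- \frac{1}{4}\right) = - \frac{o}{4}$)
$- J{\left(-5 \right)} - 5 = - \frac{\left(-1\right) \left(-5\right)}{4} - 5 = \left(-1\right) \frac{5}{4} - 5 = - \frac{5}{4} - 5 = - \frac{25}{4}$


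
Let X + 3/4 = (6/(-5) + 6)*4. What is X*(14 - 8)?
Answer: 1107/10 ≈ 110.70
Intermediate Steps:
X = 369/20 (X = -¾ + (6/(-5) + 6)*4 = -¾ + (6*(-⅕) + 6)*4 = -¾ + (-6/5 + 6)*4 = -¾ + (24/5)*4 = -¾ + 96/5 = 369/20 ≈ 18.450)
X*(14 - 8) = 369*(14 - 8)/20 = (369/20)*6 = 1107/10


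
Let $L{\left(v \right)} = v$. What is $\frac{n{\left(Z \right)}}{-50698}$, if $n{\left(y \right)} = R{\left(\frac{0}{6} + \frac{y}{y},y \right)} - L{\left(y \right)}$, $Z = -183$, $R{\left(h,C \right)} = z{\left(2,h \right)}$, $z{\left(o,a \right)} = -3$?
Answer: $- \frac{90}{25349} \approx -0.0035504$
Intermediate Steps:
$R{\left(h,C \right)} = -3$
$n{\left(y \right)} = -3 - y$
$\frac{n{\left(Z \right)}}{-50698} = \frac{-3 - -183}{-50698} = \left(-3 + 183\right) \left(- \frac{1}{50698}\right) = 180 \left(- \frac{1}{50698}\right) = - \frac{90}{25349}$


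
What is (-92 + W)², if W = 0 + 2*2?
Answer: 7744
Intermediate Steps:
W = 4 (W = 0 + 4 = 4)
(-92 + W)² = (-92 + 4)² = (-88)² = 7744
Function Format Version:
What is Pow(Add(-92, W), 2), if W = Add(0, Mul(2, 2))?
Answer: 7744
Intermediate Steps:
W = 4 (W = Add(0, 4) = 4)
Pow(Add(-92, W), 2) = Pow(Add(-92, 4), 2) = Pow(-88, 2) = 7744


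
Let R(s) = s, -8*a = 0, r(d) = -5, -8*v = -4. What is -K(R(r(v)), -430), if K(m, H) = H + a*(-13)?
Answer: 430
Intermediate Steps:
v = ½ (v = -⅛*(-4) = ½ ≈ 0.50000)
a = 0 (a = -⅛*0 = 0)
K(m, H) = H (K(m, H) = H + 0*(-13) = H + 0 = H)
-K(R(r(v)), -430) = -1*(-430) = 430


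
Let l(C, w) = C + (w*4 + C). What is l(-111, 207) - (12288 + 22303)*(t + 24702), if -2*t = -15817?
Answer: -2256058399/2 ≈ -1.1280e+9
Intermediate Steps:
t = 15817/2 (t = -½*(-15817) = 15817/2 ≈ 7908.5)
l(C, w) = 2*C + 4*w (l(C, w) = C + (4*w + C) = C + (C + 4*w) = 2*C + 4*w)
l(-111, 207) - (12288 + 22303)*(t + 24702) = (2*(-111) + 4*207) - (12288 + 22303)*(15817/2 + 24702) = (-222 + 828) - 34591*65221/2 = 606 - 1*2256059611/2 = 606 - 2256059611/2 = -2256058399/2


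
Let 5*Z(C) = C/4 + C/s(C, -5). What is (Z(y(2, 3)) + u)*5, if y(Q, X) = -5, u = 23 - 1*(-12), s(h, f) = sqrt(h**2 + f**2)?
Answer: 695/4 - sqrt(2)/2 ≈ 173.04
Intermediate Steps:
s(h, f) = sqrt(f**2 + h**2)
u = 35 (u = 23 + 12 = 35)
Z(C) = C/20 + C/(5*sqrt(25 + C**2)) (Z(C) = (C/4 + C/(sqrt((-5)**2 + C**2)))/5 = (C*(1/4) + C/(sqrt(25 + C**2)))/5 = (C/4 + C/sqrt(25 + C**2))/5 = C/20 + C/(5*sqrt(25 + C**2)))
(Z(y(2, 3)) + u)*5 = (((1/20)*(-5) + (1/5)*(-5)/sqrt(25 + (-5)**2)) + 35)*5 = ((-1/4 + (1/5)*(-5)/sqrt(25 + 25)) + 35)*5 = ((-1/4 + (1/5)*(-5)/sqrt(50)) + 35)*5 = ((-1/4 + (1/5)*(-5)*(sqrt(2)/10)) + 35)*5 = ((-1/4 - sqrt(2)/10) + 35)*5 = (139/4 - sqrt(2)/10)*5 = 695/4 - sqrt(2)/2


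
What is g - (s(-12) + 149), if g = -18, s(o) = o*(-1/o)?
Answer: -166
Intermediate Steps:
s(o) = -1
g - (s(-12) + 149) = -18 - (-1 + 149) = -18 - 1*148 = -18 - 148 = -166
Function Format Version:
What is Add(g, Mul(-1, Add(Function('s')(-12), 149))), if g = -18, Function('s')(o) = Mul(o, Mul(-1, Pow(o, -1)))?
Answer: -166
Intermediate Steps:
Function('s')(o) = -1
Add(g, Mul(-1, Add(Function('s')(-12), 149))) = Add(-18, Mul(-1, Add(-1, 149))) = Add(-18, Mul(-1, 148)) = Add(-18, -148) = -166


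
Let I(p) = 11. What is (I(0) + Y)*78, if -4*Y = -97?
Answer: 5499/2 ≈ 2749.5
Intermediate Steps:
Y = 97/4 (Y = -¼*(-97) = 97/4 ≈ 24.250)
(I(0) + Y)*78 = (11 + 97/4)*78 = (141/4)*78 = 5499/2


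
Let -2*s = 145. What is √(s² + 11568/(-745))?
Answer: √11634927985/1490 ≈ 72.393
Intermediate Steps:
s = -145/2 (s = -½*145 = -145/2 ≈ -72.500)
√(s² + 11568/(-745)) = √((-145/2)² + 11568/(-745)) = √(21025/4 + 11568*(-1/745)) = √(21025/4 - 11568/745) = √(15617353/2980) = √11634927985/1490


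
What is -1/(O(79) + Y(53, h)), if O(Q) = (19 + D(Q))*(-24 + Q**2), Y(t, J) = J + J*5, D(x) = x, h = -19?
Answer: -1/609152 ≈ -1.6416e-6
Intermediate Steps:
Y(t, J) = 6*J (Y(t, J) = J + 5*J = 6*J)
O(Q) = (-24 + Q**2)*(19 + Q) (O(Q) = (19 + Q)*(-24 + Q**2) = (-24 + Q**2)*(19 + Q))
-1/(O(79) + Y(53, h)) = -1/((-456 + 79**3 - 24*79 + 19*79**2) + 6*(-19)) = -1/((-456 + 493039 - 1896 + 19*6241) - 114) = -1/((-456 + 493039 - 1896 + 118579) - 114) = -1/(609266 - 114) = -1/609152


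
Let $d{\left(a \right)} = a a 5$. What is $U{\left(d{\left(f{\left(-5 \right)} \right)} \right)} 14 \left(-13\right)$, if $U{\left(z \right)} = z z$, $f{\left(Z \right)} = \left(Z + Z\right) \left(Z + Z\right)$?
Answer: $-455000000000$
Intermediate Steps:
$f{\left(Z \right)} = 4 Z^{2}$ ($f{\left(Z \right)} = 2 Z 2 Z = 4 Z^{2}$)
$d{\left(a \right)} = 5 a^{2}$ ($d{\left(a \right)} = a^{2} \cdot 5 = 5 a^{2}$)
$U{\left(z \right)} = z^{2}$
$U{\left(d{\left(f{\left(-5 \right)} \right)} \right)} 14 \left(-13\right) = \left(5 \left(4 \left(-5\right)^{2}\right)^{2}\right)^{2} \cdot 14 \left(-13\right) = \left(5 \left(4 \cdot 25\right)^{2}\right)^{2} \cdot 14 \left(-13\right) = \left(5 \cdot 100^{2}\right)^{2} \cdot 14 \left(-13\right) = \left(5 \cdot 10000\right)^{2} \cdot 14 \left(-13\right) = 50000^{2} \cdot 14 \left(-13\right) = 2500000000 \cdot 14 \left(-13\right) = 35000000000 \left(-13\right) = -455000000000$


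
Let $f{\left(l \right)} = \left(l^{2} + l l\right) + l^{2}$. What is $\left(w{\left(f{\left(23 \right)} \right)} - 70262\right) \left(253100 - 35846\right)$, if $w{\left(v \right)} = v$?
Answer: $-14919918450$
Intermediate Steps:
$f{\left(l \right)} = 3 l^{2}$ ($f{\left(l \right)} = \left(l^{2} + l^{2}\right) + l^{2} = 2 l^{2} + l^{2} = 3 l^{2}$)
$\left(w{\left(f{\left(23 \right)} \right)} - 70262\right) \left(253100 - 35846\right) = \left(3 \cdot 23^{2} - 70262\right) \left(253100 - 35846\right) = \left(3 \cdot 529 - 70262\right) 217254 = \left(1587 - 70262\right) 217254 = \left(-68675\right) 217254 = -14919918450$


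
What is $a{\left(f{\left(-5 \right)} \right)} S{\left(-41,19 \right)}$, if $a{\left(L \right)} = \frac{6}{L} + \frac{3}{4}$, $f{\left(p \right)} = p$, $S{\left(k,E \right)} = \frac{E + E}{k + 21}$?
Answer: $\frac{171}{200} \approx 0.855$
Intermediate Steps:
$S{\left(k,E \right)} = \frac{2 E}{21 + k}$
$a{\left(L \right)} = \frac{3}{4} + \frac{6}{L}$ ($a{\left(L \right)} = \frac{6}{L} + 3 \cdot \frac{1}{4} = \frac{6}{L} + \frac{3}{4} = \frac{3}{4} + \frac{6}{L}$)
$a{\left(f{\left(-5 \right)} \right)} S{\left(-41,19 \right)} = \left(\frac{3}{4} + \frac{6}{-5}\right) 2 \cdot 19 \frac{1}{21 - 41} = \left(\frac{3}{4} + 6 \left(- \frac{1}{5}\right)\right) 2 \cdot 19 \frac{1}{-20} = \left(\frac{3}{4} - \frac{6}{5}\right) 2 \cdot 19 \left(- \frac{1}{20}\right) = \left(- \frac{9}{20}\right) \left(- \frac{19}{10}\right) = \frac{171}{200}$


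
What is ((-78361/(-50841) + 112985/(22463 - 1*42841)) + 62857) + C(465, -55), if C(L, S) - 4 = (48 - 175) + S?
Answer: 64933671978815/1036037898 ≈ 62675.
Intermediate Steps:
C(L, S) = -123 + S (C(L, S) = 4 + ((48 - 175) + S) = 4 + (-127 + S) = -123 + S)
((-78361/(-50841) + 112985/(22463 - 1*42841)) + 62857) + C(465, -55) = ((-78361/(-50841) + 112985/(22463 - 1*42841)) + 62857) + (-123 - 55) = ((-78361*(-1/50841) + 112985/(22463 - 42841)) + 62857) - 178 = ((78361/50841 + 112985/(-20378)) + 62857) - 178 = ((78361/50841 + 112985*(-1/20378)) + 62857) - 178 = ((78361/50841 - 112985/20378) + 62857) - 178 = (-4147429927/1036037898 + 62857) - 178 = 65118086724659/1036037898 - 178 = 64933671978815/1036037898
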